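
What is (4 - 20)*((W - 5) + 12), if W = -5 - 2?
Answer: 0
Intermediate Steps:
W = -7
(4 - 20)*((W - 5) + 12) = (4 - 20)*((-7 - 5) + 12) = -16*(-12 + 12) = -16*0 = 0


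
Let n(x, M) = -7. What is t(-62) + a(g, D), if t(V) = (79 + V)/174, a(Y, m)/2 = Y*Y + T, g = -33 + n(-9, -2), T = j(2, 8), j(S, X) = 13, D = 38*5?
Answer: 561341/174 ≈ 3226.1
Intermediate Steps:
D = 190
T = 13
g = -40 (g = -33 - 7 = -40)
a(Y, m) = 26 + 2*Y² (a(Y, m) = 2*(Y*Y + 13) = 2*(Y² + 13) = 2*(13 + Y²) = 26 + 2*Y²)
t(V) = 79/174 + V/174 (t(V) = (79 + V)*(1/174) = 79/174 + V/174)
t(-62) + a(g, D) = (79/174 + (1/174)*(-62)) + (26 + 2*(-40)²) = (79/174 - 31/87) + (26 + 2*1600) = 17/174 + (26 + 3200) = 17/174 + 3226 = 561341/174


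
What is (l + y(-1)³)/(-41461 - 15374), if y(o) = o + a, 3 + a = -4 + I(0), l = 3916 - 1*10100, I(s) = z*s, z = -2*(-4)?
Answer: 248/2105 ≈ 0.11781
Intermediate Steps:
z = 8
I(s) = 8*s
l = -6184 (l = 3916 - 10100 = -6184)
a = -7 (a = -3 + (-4 + 8*0) = -3 + (-4 + 0) = -3 - 4 = -7)
y(o) = -7 + o (y(o) = o - 7 = -7 + o)
(l + y(-1)³)/(-41461 - 15374) = (-6184 + (-7 - 1)³)/(-41461 - 15374) = (-6184 + (-8)³)/(-56835) = (-6184 - 512)*(-1/56835) = -6696*(-1/56835) = 248/2105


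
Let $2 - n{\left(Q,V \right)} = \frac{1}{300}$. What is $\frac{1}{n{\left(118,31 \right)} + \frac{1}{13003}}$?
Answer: $\frac{3900900}{7789097} \approx 0.50082$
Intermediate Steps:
$n{\left(Q,V \right)} = \frac{599}{300}$ ($n{\left(Q,V \right)} = 2 - \frac{1}{300} = \frac{599}{300}$)
$\frac{1}{n{\left(118,31 \right)} + \frac{1}{13003}} = \frac{1}{\frac{599}{300} + \frac{1}{13003}} = \frac{1}{\frac{7789097}{3900900}} = \frac{3900900}{7789097}$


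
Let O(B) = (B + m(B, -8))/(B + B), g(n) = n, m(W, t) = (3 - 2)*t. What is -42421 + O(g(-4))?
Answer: -84839/2 ≈ -42420.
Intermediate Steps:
m(W, t) = t (m(W, t) = 1*t = t)
O(B) = (-8 + B)/(2*B) (O(B) = (B - 8)/(B + B) = (-8 + B)/((2*B)) = (-8 + B)*(1/(2*B)) = (-8 + B)/(2*B))
-42421 + O(g(-4)) = -42421 + (½)*(-8 - 4)/(-4) = -42421 + (½)*(-¼)*(-12) = -42421 + 3/2 = -84839/2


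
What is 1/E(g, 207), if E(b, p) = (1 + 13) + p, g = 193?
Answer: 1/221 ≈ 0.0045249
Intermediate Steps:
E(b, p) = 14 + p
1/E(g, 207) = 1/(14 + 207) = 1/221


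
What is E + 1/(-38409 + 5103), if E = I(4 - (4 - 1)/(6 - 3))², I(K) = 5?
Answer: 832649/33306 ≈ 25.000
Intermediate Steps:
E = 25 (E = 5² = 25)
E + 1/(-38409 + 5103) = 25 + 1/(-38409 + 5103) = 25 + 1/(-33306) = 25 - 1/33306 = 832649/33306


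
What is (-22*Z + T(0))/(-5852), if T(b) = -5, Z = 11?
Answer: 13/308 ≈ 0.042208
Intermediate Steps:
(-22*Z + T(0))/(-5852) = (-22*11 - 5)/(-5852) = (-242 - 5)*(-1/5852) = -247*(-1/5852) = 13/308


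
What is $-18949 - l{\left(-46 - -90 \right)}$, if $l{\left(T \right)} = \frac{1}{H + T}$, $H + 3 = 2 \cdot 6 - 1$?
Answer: $- \frac{985349}{52} \approx -18949.0$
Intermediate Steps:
$H = 8$ ($H = -3 + \left(2 \cdot 6 - 1\right) = -3 + \left(12 - 1\right) = -3 + 11 = 8$)
$l{\left(T \right)} = \frac{1}{8 + T}$
$-18949 - l{\left(-46 - -90 \right)} = -18949 - \frac{1}{8 - -44} = -18949 - \frac{1}{8 + \left(-46 + 90\right)} = -18949 - \frac{1}{8 + 44} = -18949 - \frac{1}{52} = - \frac{985349}{52}$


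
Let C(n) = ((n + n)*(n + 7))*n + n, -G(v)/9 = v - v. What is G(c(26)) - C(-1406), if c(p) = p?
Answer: 5531188534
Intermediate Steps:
G(v) = 0 (G(v) = -9*(v - v) = -9*0 = 0)
C(n) = n + 2*n²*(7 + n) (C(n) = ((2*n)*(7 + n))*n + n = (2*n*(7 + n))*n + n = 2*n²*(7 + n) + n = n + 2*n²*(7 + n))
G(c(26)) - C(-1406) = 0 - (-1406)*(1 + 2*(-1406)² + 14*(-1406)) = 0 - (-1406)*(1 + 2*1976836 - 19684) = 0 - (-1406)*(1 + 3953672 - 19684) = 0 - (-1406)*3933989 = 0 - 1*(-5531188534) = 0 + 5531188534 = 5531188534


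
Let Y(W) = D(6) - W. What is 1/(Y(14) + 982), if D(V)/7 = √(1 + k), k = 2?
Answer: 968/936877 - 7*√3/936877 ≈ 0.0010203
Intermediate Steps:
D(V) = 7*√3 (D(V) = 7*√(1 + 2) = 7*√3)
Y(W) = -W + 7*√3 (Y(W) = 7*√3 - W = -W + 7*√3)
1/(Y(14) + 982) = 1/((-1*14 + 7*√3) + 982) = 1/((-14 + 7*√3) + 982) = 1/(968 + 7*√3)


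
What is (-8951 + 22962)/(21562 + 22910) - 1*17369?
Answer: -772420157/44472 ≈ -17369.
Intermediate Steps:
(-8951 + 22962)/(21562 + 22910) - 1*17369 = 14011/44472 - 17369 = -772420157/44472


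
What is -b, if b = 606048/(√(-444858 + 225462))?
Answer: 101008*I*√54849/18283 ≈ 1293.9*I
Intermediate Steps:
b = -101008*I*√54849/18283 (b = 606048/(√(-219396)) = 606048/((2*I*√54849)) = 606048*(-I*√54849/109698) = -101008*I*√54849/18283 ≈ -1293.9*I)
-b = -(-101008)*I*√54849/18283 = 101008*I*√54849/18283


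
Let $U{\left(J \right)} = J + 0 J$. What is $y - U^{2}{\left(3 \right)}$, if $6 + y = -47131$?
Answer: $-47146$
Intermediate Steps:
$y = -47137$ ($y = -6 - 47131 = -47137$)
$U{\left(J \right)} = J$ ($U{\left(J \right)} = J + 0 = J$)
$y - U^{2}{\left(3 \right)} = -47137 - 3^{2} = -47137 - 9 = -47146$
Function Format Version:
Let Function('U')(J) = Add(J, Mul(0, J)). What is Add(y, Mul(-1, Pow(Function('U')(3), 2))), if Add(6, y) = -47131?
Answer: -47146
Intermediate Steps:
y = -47137 (y = Add(-6, -47131) = -47137)
Function('U')(J) = J (Function('U')(J) = Add(J, 0) = J)
Add(y, Mul(-1, Pow(Function('U')(3), 2))) = Add(-47137, Mul(-1, Pow(3, 2))) = Add(-47137, Mul(-1, 9)) = Add(-47137, -9) = -47146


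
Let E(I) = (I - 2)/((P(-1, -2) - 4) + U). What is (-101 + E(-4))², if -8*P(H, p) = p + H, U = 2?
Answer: 1600225/169 ≈ 9468.8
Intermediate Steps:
P(H, p) = -H/8 - p/8 (P(H, p) = -(p + H)/8 = -(H + p)/8 = -H/8 - p/8)
E(I) = 16/13 - 8*I/13 (E(I) = (I - 2)/(((-⅛*(-1) - ⅛*(-2)) - 4) + 2) = (-2 + I)/(((⅛ + ¼) - 4) + 2) = (-2 + I)/((3/8 - 4) + 2) = (-2 + I)/(-29/8 + 2) = (-2 + I)/(-13/8) = (-2 + I)*(-8/13) = 16/13 - 8*I/13)
(-101 + E(-4))² = (-101 + (16/13 - 8/13*(-4)))² = (-101 + (16/13 + 32/13))² = (-101 + 48/13)² = (-1265/13)² = 1600225/169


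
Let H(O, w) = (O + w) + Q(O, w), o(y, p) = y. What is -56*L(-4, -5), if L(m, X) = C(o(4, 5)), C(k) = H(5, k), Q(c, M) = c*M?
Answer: -1624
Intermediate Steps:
Q(c, M) = M*c
H(O, w) = O + w + O*w (H(O, w) = (O + w) + w*O = (O + w) + O*w = O + w + O*w)
C(k) = 5 + 6*k (C(k) = 5 + k + 5*k = 5 + 6*k)
L(m, X) = 29 (L(m, X) = 5 + 6*4 = 5 + 24 = 29)
-56*L(-4, -5) = -56*29 = -1624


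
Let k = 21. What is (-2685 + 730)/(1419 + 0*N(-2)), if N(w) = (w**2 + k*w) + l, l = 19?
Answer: -1955/1419 ≈ -1.3777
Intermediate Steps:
N(w) = 19 + w**2 + 21*w (N(w) = (w**2 + 21*w) + 19 = 19 + w**2 + 21*w)
(-2685 + 730)/(1419 + 0*N(-2)) = (-2685 + 730)/(1419 + 0*(19 + (-2)**2 + 21*(-2))) = -1955/(1419 + 0*(19 + 4 - 42)) = -1955/(1419 + 0*(-19)) = -1955/(1419 + 0) = -1955/1419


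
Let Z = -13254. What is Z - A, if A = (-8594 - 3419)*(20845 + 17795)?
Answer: 464169066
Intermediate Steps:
A = -464182320 (A = -12013*38640 = -464182320)
Z - A = -13254 - 1*(-464182320) = -13254 + 464182320 = 464169066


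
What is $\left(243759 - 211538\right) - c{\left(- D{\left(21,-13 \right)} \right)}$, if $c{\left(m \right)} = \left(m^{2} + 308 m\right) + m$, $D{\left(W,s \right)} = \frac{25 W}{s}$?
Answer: $\frac{3060799}{169} \approx 18111.0$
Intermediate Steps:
$D{\left(W,s \right)} = \frac{25 W}{s}$
$c{\left(m \right)} = m^{2} + 309 m$
$\left(243759 - 211538\right) - c{\left(- D{\left(21,-13 \right)} \right)} = \left(243759 - 211538\right) - - \frac{25 \cdot 21}{-13} \left(309 - 25 \cdot 21 \frac{1}{-13}\right) = 32221 - - \frac{25 \cdot 21 \left(-1\right)}{13} \left(309 - 25 \cdot 21 \left(- \frac{1}{13}\right)\right) = 32221 - \left(-1\right) \left(- \frac{525}{13}\right) \left(309 - - \frac{525}{13}\right) = 32221 - \frac{525 \left(309 + \frac{525}{13}\right)}{13} = 32221 - \frac{525}{13} \cdot \frac{4542}{13} = 32221 - \frac{2384550}{169} = \frac{3060799}{169}$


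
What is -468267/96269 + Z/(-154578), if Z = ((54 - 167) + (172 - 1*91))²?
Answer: -36241177891/7440534741 ≈ -4.8708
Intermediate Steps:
Z = 1024 (Z = (-113 + (172 - 91))² = (-113 + 81)² = (-32)² = 1024)
-468267/96269 + Z/(-154578) = -468267/96269 + 1024/(-154578) = -468267*1/96269 + 1024*(-1/154578) = -468267/96269 - 512/77289 = -36241177891/7440534741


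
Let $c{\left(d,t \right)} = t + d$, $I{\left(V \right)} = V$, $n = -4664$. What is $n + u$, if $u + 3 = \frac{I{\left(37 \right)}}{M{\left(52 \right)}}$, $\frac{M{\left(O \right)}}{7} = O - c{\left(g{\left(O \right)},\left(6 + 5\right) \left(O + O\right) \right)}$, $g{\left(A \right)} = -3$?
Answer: $- \frac{35576578}{7623} \approx -4667.0$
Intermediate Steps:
$c{\left(d,t \right)} = d + t$
$M{\left(O \right)} = 21 - 147 O$ ($M{\left(O \right)} = 7 \left(O - \left(-3 + \left(6 + 5\right) \left(O + O\right)\right)\right) = 7 \left(O - \left(-3 + 11 \cdot 2 O\right)\right) = 7 \left(O - \left(-3 + 22 O\right)\right) = 7 \left(3 - 21 O\right) = 21 - 147 O$)
$u = - \frac{22906}{7623}$ ($u = -3 + \frac{37}{21 - 7644} = -3 + \frac{37}{-7623} = -3 + 37 \left(- \frac{1}{7623}\right) = -3 - \frac{37}{7623} = - \frac{22906}{7623} \approx -3.0049$)
$n + u = -4664 - \frac{22906}{7623} = - \frac{35576578}{7623}$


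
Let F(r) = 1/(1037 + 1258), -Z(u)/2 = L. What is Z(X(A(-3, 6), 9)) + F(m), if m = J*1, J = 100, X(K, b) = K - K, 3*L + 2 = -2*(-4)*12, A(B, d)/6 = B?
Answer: -143819/2295 ≈ -62.666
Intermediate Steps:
A(B, d) = 6*B
L = 94/3 (L = -⅔ + (-2*(-4)*12)/3 = -⅔ + (8*12)/3 = -⅔ + (⅓)*96 = -⅔ + 32 = 94/3 ≈ 31.333)
X(K, b) = 0
Z(u) = -188/3 (Z(u) = -2*94/3 = -188/3)
m = 100 (m = 100*1 = 100)
F(r) = 1/2295
Z(X(A(-3, 6), 9)) + F(m) = -188/3 + 1/2295 = -143819/2295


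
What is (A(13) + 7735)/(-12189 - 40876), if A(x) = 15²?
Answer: -1592/10613 ≈ -0.15000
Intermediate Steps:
A(x) = 225
(A(13) + 7735)/(-12189 - 40876) = (225 + 7735)/(-12189 - 40876) = 7960/(-53065) = 7960*(-1/53065) = -1592/10613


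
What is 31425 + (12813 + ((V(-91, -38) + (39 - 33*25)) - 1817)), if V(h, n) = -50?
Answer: 41585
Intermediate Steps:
31425 + (12813 + ((V(-91, -38) + (39 - 33*25)) - 1817)) = 31425 + (12813 + ((-50 + (39 - 33*25)) - 1817)) = 31425 + (12813 + ((-50 + (39 - 825)) - 1817)) = 31425 + (12813 + ((-50 - 786) - 1817)) = 31425 + (12813 + (-836 - 1817)) = 31425 + (12813 - 2653) = 31425 + 10160 = 41585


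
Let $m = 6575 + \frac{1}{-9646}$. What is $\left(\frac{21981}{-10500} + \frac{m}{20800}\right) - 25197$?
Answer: $- \frac{25279010229803}{1003184000} \approx -25199.0$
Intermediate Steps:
$m = \frac{63422449}{9646}$ ($m = 6575 - \frac{1}{9646} = \frac{63422449}{9646} \approx 6575.0$)
$\left(\frac{21981}{-10500} + \frac{m}{20800}\right) - 25197 = \left(\frac{21981}{-10500} + \frac{63422449}{9646 \cdot 20800}\right) - 25197 = \left(21981 \left(- \frac{1}{10500}\right) + \frac{63422449}{9646} \cdot \frac{1}{20800}\right) - 25197 = \left(- \frac{7327}{3500} + \frac{63422449}{200636800}\right) - 25197 = - \frac{1782981803}{1003184000} - 25197 = - \frac{25279010229803}{1003184000}$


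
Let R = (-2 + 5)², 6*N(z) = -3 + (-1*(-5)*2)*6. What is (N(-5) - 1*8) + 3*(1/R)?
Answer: 11/6 ≈ 1.8333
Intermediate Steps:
N(z) = 19/2 (N(z) = (-3 + (-1*(-5)*2)*6)/6 = (-3 + (5*2)*6)/6 = (-3 + 10*6)/6 = (-3 + 60)/6 = (⅙)*57 = 19/2)
R = 9 (R = 3² = 9)
(N(-5) - 1*8) + 3*(1/R) = (19/2 - 1*8) + 3*(1/9) = (19/2 - 8) + 3*(1*(⅑)) = 3/2 + 3*(⅑) = 3/2 + ⅓ = 11/6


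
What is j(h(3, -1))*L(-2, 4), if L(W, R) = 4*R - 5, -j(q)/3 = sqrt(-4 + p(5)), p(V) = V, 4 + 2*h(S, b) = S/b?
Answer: -33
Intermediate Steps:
h(S, b) = -2 + S/(2*b) (h(S, b) = -2 + (S/b)/2 = -2 + S/(2*b))
j(q) = -3 (j(q) = -3*sqrt(-4 + 5) = -3*sqrt(1) = -3*1 = -3)
L(W, R) = -5 + 4*R
j(h(3, -1))*L(-2, 4) = -3*(-5 + 4*4) = -3*(-5 + 16) = -3*11 = -33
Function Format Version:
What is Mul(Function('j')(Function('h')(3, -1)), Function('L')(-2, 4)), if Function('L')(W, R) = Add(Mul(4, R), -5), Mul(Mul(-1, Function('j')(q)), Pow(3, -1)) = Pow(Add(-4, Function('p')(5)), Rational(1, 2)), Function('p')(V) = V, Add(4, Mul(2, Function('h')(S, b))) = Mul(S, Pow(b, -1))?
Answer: -33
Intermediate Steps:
Function('h')(S, b) = Add(-2, Mul(Rational(1, 2), S, Pow(b, -1))) (Function('h')(S, b) = Add(-2, Mul(Rational(1, 2), Mul(S, Pow(b, -1)))) = Add(-2, Mul(Rational(1, 2), S, Pow(b, -1))))
Function('j')(q) = -3 (Function('j')(q) = Mul(-3, Pow(Add(-4, 5), Rational(1, 2))) = Mul(-3, Pow(1, Rational(1, 2))) = Mul(-3, 1) = -3)
Function('L')(W, R) = Add(-5, Mul(4, R))
Mul(Function('j')(Function('h')(3, -1)), Function('L')(-2, 4)) = Mul(-3, Add(-5, Mul(4, 4))) = Mul(-3, Add(-5, 16)) = Mul(-3, 11) = -33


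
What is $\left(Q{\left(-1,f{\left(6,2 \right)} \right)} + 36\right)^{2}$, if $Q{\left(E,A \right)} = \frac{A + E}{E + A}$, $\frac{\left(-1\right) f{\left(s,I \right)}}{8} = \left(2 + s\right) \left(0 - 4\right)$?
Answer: $1369$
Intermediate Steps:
$f{\left(s,I \right)} = 64 + 32 s$ ($f{\left(s,I \right)} = - 8 \left(2 + s\right) \left(0 - 4\right) = - 8 \left(2 + s\right) \left(-4\right) = - 8 \left(-8 - 4 s\right) = 64 + 32 s$)
$Q{\left(E,A \right)} = 1$ ($Q{\left(E,A \right)} = \frac{A + E}{A + E} = 1$)
$\left(Q{\left(-1,f{\left(6,2 \right)} \right)} + 36\right)^{2} = \left(1 + 36\right)^{2} = 37^{2} = 1369$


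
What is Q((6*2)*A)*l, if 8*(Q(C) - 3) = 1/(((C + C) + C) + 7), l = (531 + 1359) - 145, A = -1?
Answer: 1212775/232 ≈ 5227.5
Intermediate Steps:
l = 1745 (l = 1890 - 145 = 1745)
Q(C) = 3 + 1/(8*(7 + 3*C)) (Q(C) = 3 + 1/(8*(((C + C) + C) + 7)) = 3 + 1/(8*((2*C + C) + 7)) = 3 + 1/(8*(3*C + 7)) = 3 + 1/(8*(7 + 3*C)))
Q((6*2)*A)*l = ((169 + 72*((6*2)*(-1)))/(8*(7 + 3*((6*2)*(-1)))))*1745 = ((169 + 72*(12*(-1)))/(8*(7 + 3*(12*(-1)))))*1745 = ((169 + 72*(-12))/(8*(7 + 3*(-12))))*1745 = ((169 - 864)/(8*(7 - 36)))*1745 = ((1/8)*(-695)/(-29))*1745 = ((1/8)*(-1/29)*(-695))*1745 = (695/232)*1745 = 1212775/232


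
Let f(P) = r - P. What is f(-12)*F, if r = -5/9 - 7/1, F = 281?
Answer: 11240/9 ≈ 1248.9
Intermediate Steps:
r = -68/9 (r = -5*1/9 - 7*1 = -5/9 - 7 = -68/9 ≈ -7.5556)
f(P) = -68/9 - P
f(-12)*F = (-68/9 - 1*(-12))*281 = (-68/9 + 12)*281 = (40/9)*281 = 11240/9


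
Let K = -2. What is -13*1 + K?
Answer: -15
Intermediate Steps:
-13*1 + K = -13*1 - 2 = -13 - 2 = -15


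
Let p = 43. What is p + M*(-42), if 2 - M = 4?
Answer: 127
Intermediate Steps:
M = -2 (M = 2 - 1*4 = 2 - 4 = -2)
p + M*(-42) = 43 - 2*(-42) = 43 + 84 = 127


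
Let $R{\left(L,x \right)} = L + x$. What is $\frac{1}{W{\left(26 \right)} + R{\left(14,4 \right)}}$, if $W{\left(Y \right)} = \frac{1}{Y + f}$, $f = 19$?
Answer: $\frac{45}{811} \approx 0.055487$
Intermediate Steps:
$W{\left(Y \right)} = \frac{1}{19 + Y}$ ($W{\left(Y \right)} = \frac{1}{Y + 19} = \frac{1}{19 + Y}$)
$\frac{1}{W{\left(26 \right)} + R{\left(14,4 \right)}} = \frac{1}{\frac{1}{19 + 26} + \left(14 + 4\right)} = \frac{1}{\frac{1}{45} + 18} = \frac{1}{\frac{811}{45}} = \frac{45}{811}$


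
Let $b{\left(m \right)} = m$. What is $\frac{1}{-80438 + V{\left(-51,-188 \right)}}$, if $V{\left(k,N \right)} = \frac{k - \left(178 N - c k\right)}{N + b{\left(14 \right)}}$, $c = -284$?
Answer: $- \frac{174}{14044109} \approx -1.239 \cdot 10^{-5}$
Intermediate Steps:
$V{\left(k,N \right)} = \frac{- 283 k - 178 N}{14 + N}$ ($V{\left(k,N \right)} = \frac{k - \left(178 N + 284 k\right)}{N + 14} = \frac{- 283 k - 178 N}{14 + N}$)
$\frac{1}{-80438 + V{\left(-51,-188 \right)}} = \frac{1}{-80438 + \frac{\left(-283\right) \left(-51\right) - -33464}{14 - 188}} = \frac{1}{-80438 + \frac{14433 + 33464}{-174}} = \frac{1}{-80438 - \frac{47897}{174}} = \frac{1}{- \frac{14044109}{174}} = - \frac{174}{14044109}$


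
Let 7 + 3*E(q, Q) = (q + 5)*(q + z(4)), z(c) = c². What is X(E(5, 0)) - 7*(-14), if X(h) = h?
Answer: 497/3 ≈ 165.67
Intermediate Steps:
E(q, Q) = -7/3 + (5 + q)*(16 + q)/3 (E(q, Q) = -7/3 + ((q + 5)*(q + 4²))/3 = -7/3 + ((5 + q)*(q + 16))/3 = -7/3 + ((5 + q)*(16 + q))/3 = -7/3 + (5 + q)*(16 + q)/3)
X(E(5, 0)) - 7*(-14) = (73/3 + 7*5 + (⅓)*5²) - 7*(-14) = (73/3 + 35 + (⅓)*25) + 98 = (73/3 + 35 + 25/3) + 98 = 203/3 + 98 = 497/3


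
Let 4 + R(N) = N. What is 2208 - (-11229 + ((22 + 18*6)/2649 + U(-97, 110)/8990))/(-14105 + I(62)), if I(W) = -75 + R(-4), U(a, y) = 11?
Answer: 745772219544089/337880267880 ≈ 2207.2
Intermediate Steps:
R(N) = -4 + N
I(W) = -83 (I(W) = -75 + (-4 - 4) = -75 - 8 = -83)
2208 - (-11229 + ((22 + 18*6)/2649 + U(-97, 110)/8990))/(-14105 + I(62)) = 2208 - (-11229 + ((22 + 18*6)/2649 + 11/8990))/(-14105 - 83) = 2208 - (-11229 + ((22 + 108)*(1/2649) + 11*(1/8990)))/(-14188) = 2208 - (-11229 + (130*(1/2649) + 11/8990))*(-1)/14188 = 2208 - (-11229 + (130/2649 + 11/8990))*(-1)/14188 = 2208 - (-11229 + 1197839/23814510)*(-1)/14188 = 2208 - (-267411934951)*(-1)/(23814510*14188) = 2208 - 1*267411934951/337880267880 = 2208 - 267411934951/337880267880 = 745772219544089/337880267880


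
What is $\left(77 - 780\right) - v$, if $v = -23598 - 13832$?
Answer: $36727$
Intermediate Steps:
$v = -37430$ ($v = -23598 - 13832 = -37430$)
$\left(77 - 780\right) - v = \left(77 - 780\right) - -37430 = \left(77 - 780\right) + 37430 = -703 + 37430 = 36727$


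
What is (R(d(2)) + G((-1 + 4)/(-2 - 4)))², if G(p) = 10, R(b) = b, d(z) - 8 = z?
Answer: 400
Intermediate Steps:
d(z) = 8 + z
(R(d(2)) + G((-1 + 4)/(-2 - 4)))² = ((8 + 2) + 10)² = (10 + 10)² = 20² = 400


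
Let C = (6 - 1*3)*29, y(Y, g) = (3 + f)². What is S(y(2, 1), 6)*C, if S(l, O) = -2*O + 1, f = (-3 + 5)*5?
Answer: -957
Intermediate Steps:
f = 10 (f = 2*5 = 10)
y(Y, g) = 169 (y(Y, g) = (3 + 10)² = 13² = 169)
S(l, O) = 1 - 2*O
C = 87 (C = (6 - 3)*29 = 3*29 = 87)
S(y(2, 1), 6)*C = (1 - 2*6)*87 = (1 - 12)*87 = -11*87 = -957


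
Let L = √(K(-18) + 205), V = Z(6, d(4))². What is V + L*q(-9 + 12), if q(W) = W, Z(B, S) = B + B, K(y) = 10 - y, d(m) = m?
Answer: 144 + 3*√233 ≈ 189.79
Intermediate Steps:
Z(B, S) = 2*B
V = 144 (V = (2*6)² = 12² = 144)
L = √233 (L = √((10 - 1*(-18)) + 205) = √((10 + 18) + 205) = √(28 + 205) = √233 ≈ 15.264)
V + L*q(-9 + 12) = 144 + √233*(-9 + 12) = 144 + √233*3 = 144 + 3*√233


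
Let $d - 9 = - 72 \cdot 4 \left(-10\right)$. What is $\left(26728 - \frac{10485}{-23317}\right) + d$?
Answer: $\frac{690590074}{23317} \approx 29617.0$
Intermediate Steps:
$d = 2889$ ($d = 9 - 72 \cdot 4 \left(-10\right) = 9 - -2880 = 9 + 2880 = 2889$)
$\left(26728 - \frac{10485}{-23317}\right) + d = \left(26728 - \frac{10485}{-23317}\right) + 2889 = \left(26728 - - \frac{10485}{23317}\right) + 2889 = \left(26728 + \frac{10485}{23317}\right) + 2889 = \frac{623227261}{23317} + 2889 = \frac{690590074}{23317}$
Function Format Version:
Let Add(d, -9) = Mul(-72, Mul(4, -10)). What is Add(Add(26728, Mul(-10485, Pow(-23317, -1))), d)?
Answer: Rational(690590074, 23317) ≈ 29617.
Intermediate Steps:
d = 2889 (d = Add(9, Mul(-72, Mul(4, -10))) = Add(9, Mul(-72, -40)) = Add(9, 2880) = 2889)
Add(Add(26728, Mul(-10485, Pow(-23317, -1))), d) = Add(Add(26728, Mul(-10485, Pow(-23317, -1))), 2889) = Add(Add(26728, Mul(-10485, Rational(-1, 23317))), 2889) = Add(Add(26728, Rational(10485, 23317)), 2889) = Add(Rational(623227261, 23317), 2889) = Rational(690590074, 23317)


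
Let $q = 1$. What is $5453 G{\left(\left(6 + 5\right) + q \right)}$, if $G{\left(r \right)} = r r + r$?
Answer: $850668$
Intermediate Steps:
$G{\left(r \right)} = r + r^{2}$ ($G{\left(r \right)} = r^{2} + r = r + r^{2}$)
$5453 G{\left(\left(6 + 5\right) + q \right)} = 5453 \left(\left(6 + 5\right) + 1\right) \left(1 + \left(\left(6 + 5\right) + 1\right)\right) = 5453 \left(11 + 1\right) \left(1 + \left(11 + 1\right)\right) = 5453 \cdot 12 \left(1 + 12\right) = 5453 \cdot 12 \cdot 13 = 5453 \cdot 156 = 850668$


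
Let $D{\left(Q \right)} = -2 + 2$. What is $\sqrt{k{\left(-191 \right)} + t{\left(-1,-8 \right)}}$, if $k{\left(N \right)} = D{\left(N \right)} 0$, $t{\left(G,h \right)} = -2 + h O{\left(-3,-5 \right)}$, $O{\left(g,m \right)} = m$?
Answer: $\sqrt{38} \approx 6.1644$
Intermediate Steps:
$D{\left(Q \right)} = 0$
$t{\left(G,h \right)} = -2 - 5 h$ ($t{\left(G,h \right)} = -2 + h \left(-5\right) = -2 - 5 h$)
$k{\left(N \right)} = 0$ ($k{\left(N \right)} = 0 \cdot 0 = 0$)
$\sqrt{k{\left(-191 \right)} + t{\left(-1,-8 \right)}} = \sqrt{0 - -38} = \sqrt{0 + \left(-2 + 40\right)} = \sqrt{0 + 38} = \sqrt{38}$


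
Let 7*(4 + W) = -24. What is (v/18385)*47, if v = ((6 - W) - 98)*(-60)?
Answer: 333888/25739 ≈ 12.972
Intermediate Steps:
W = -52/7 (W = -4 + (⅐)*(-24) = -4 - 24/7 = -52/7 ≈ -7.4286)
v = 35520/7 (v = ((6 - 1*(-52/7)) - 98)*(-60) = ((6 + 52/7) - 98)*(-60) = (94/7 - 98)*(-60) = -592/7*(-60) = 35520/7 ≈ 5074.3)
(v/18385)*47 = ((35520/7)/18385)*47 = ((35520/7)*(1/18385))*47 = (7104/25739)*47 = 333888/25739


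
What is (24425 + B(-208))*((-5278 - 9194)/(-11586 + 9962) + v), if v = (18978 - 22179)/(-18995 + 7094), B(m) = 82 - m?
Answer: 182715622360/805301 ≈ 2.2689e+5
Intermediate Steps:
v = 1067/3967 (v = -3201/(-11901) = -3201*(-1/11901) = 1067/3967 ≈ 0.26897)
(24425 + B(-208))*((-5278 - 9194)/(-11586 + 9962) + v) = (24425 + (82 - 1*(-208)))*((-5278 - 9194)/(-11586 + 9962) + 1067/3967) = (24425 + (82 + 208))*(-14472/(-1624) + 1067/3967) = (24425 + 290)*(-14472*(-1/1624) + 1067/3967) = 24715*(1809/203 + 1067/3967) = 24715*(7392904/805301) = 182715622360/805301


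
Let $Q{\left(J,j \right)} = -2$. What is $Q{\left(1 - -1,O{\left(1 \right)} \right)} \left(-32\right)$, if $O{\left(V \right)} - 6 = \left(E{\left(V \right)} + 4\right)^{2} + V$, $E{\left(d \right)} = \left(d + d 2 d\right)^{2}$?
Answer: $64$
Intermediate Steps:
$E{\left(d \right)} = \left(d + 2 d^{2}\right)^{2}$ ($E{\left(d \right)} = \left(d + 2 d d\right)^{2} = \left(d + 2 d^{2}\right)^{2}$)
$O{\left(V \right)} = 6 + V + \left(4 + V^{2} \left(1 + 2 V\right)^{2}\right)^{2}$ ($O{\left(V \right)} = 6 + \left(\left(V^{2} \left(1 + 2 V\right)^{2} + 4\right)^{2} + V\right) = 6 + \left(\left(4 + V^{2} \left(1 + 2 V\right)^{2}\right)^{2} + V\right) = 6 + \left(V + \left(4 + V^{2} \left(1 + 2 V\right)^{2}\right)^{2}\right) = 6 + V + \left(4 + V^{2} \left(1 + 2 V\right)^{2}\right)^{2}$)
$Q{\left(1 - -1,O{\left(1 \right)} \right)} \left(-32\right) = \left(-2\right) \left(-32\right) = 64$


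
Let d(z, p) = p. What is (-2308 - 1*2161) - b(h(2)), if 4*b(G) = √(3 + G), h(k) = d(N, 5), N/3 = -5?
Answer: -4469 - √2/2 ≈ -4469.7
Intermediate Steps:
N = -15 (N = 3*(-5) = -15)
h(k) = 5
b(G) = √(3 + G)/4
(-2308 - 1*2161) - b(h(2)) = (-2308 - 1*2161) - √(3 + 5)/4 = (-2308 - 2161) - √8/4 = -4469 - 2*√2/4 = -4469 - √2/2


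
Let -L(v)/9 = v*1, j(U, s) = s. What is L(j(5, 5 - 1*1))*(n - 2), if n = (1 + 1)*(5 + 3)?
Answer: -504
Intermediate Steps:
n = 16 (n = 2*8 = 16)
L(v) = -9*v
L(j(5, 5 - 1*1))*(n - 2) = (-9*(5 - 1*1))*(16 - 2) = -9*(5 - 1)*14 = -9*4*14 = -36*14 = -504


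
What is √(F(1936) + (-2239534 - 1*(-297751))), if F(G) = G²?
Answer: √1806313 ≈ 1344.0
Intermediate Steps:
√(F(1936) + (-2239534 - 1*(-297751))) = √(1936² + (-2239534 - 1*(-297751))) = √(3748096 + (-2239534 + 297751)) = √(3748096 - 1941783) = √1806313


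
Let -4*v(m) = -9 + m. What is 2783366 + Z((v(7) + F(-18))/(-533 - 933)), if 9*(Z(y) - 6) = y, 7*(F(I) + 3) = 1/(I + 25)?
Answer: 399881488523/143668 ≈ 2.7834e+6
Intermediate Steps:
F(I) = -3 + 1/(7*(25 + I)) (F(I) = -3 + 1/(7*(I + 25)) = -3 + 1/(7*(25 + I)))
v(m) = 9/4 - m/4 (v(m) = -(-9 + m)/4 = 9/4 - m/4)
Z(y) = 6 + y/9
2783366 + Z((v(7) + F(-18))/(-533 - 933)) = 2783366 + (6 + (((9/4 - ¼*7) + (-524 - 21*(-18))/(7*(25 - 18)))/(-533 - 933))/9) = 2783366 + (6 + (((9/4 - 7/4) + (⅐)*(-524 + 378)/7)/(-1466))/9) = 2783366 + (6 + ((½ + (⅐)*(⅐)*(-146))*(-1/1466))/9) = 2783366 + (6 + ((½ - 146/49)*(-1/1466))/9) = 2783366 + (6 + (-243/98*(-1/1466))/9) = 2783366 + (6 + (⅑)*(243/143668)) = 2783366 + (6 + 27/143668) = 2783366 + 862035/143668 = 399881488523/143668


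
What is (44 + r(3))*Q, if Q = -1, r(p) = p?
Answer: -47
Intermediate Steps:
(44 + r(3))*Q = (44 + 3)*(-1) = 47*(-1) = -47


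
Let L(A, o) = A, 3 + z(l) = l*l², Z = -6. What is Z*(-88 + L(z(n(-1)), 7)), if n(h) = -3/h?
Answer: 384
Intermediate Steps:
z(l) = -3 + l³ (z(l) = -3 + l*l² = -3 + l³)
Z*(-88 + L(z(n(-1)), 7)) = -6*(-88 + (-3 + (-3/(-1))³)) = -6*(-88 + (-3 + (-3*(-1))³)) = -6*(-88 + (-3 + 3³)) = -6*(-88 + (-3 + 27)) = -6*(-88 + 24) = -6*(-64) = 384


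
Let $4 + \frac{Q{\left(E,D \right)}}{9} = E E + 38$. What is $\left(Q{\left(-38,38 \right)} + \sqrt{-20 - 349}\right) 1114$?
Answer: $14818428 + 3342 i \sqrt{41} \approx 1.4818 \cdot 10^{7} + 21399.0 i$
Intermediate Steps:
$Q{\left(E,D \right)} = 306 + 9 E^{2}$ ($Q{\left(E,D \right)} = -36 + 9 \left(E E + 38\right) = -36 + 9 \left(E^{2} + 38\right) = -36 + 9 \left(38 + E^{2}\right) = -36 + \left(342 + 9 E^{2}\right) = 306 + 9 E^{2}$)
$\left(Q{\left(-38,38 \right)} + \sqrt{-20 - 349}\right) 1114 = \left(\left(306 + 9 \left(-38\right)^{2}\right) + \sqrt{-20 - 349}\right) 1114 = \left(\left(306 + 9 \cdot 1444\right) + \sqrt{-369}\right) 1114 = \left(\left(306 + 12996\right) + 3 i \sqrt{41}\right) 1114 = \left(13302 + 3 i \sqrt{41}\right) 1114 = 14818428 + 3342 i \sqrt{41}$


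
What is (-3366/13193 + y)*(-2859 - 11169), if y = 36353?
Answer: -40286548092/79 ≈ -5.0996e+8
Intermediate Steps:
(-3366/13193 + y)*(-2859 - 11169) = (-3366/13193 + 36353)*(-2859 - 11169) = (-3366*1/13193 + 36353)*(-14028) = (-3366/13193 + 36353)*(-14028) = (479601763/13193)*(-14028) = -40286548092/79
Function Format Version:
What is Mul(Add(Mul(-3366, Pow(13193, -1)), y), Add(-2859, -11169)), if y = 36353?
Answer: Rational(-40286548092, 79) ≈ -5.0996e+8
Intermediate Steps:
Mul(Add(Mul(-3366, Pow(13193, -1)), y), Add(-2859, -11169)) = Mul(Add(Mul(-3366, Pow(13193, -1)), 36353), Add(-2859, -11169)) = Mul(Add(Mul(-3366, Rational(1, 13193)), 36353), -14028) = Mul(Add(Rational(-3366, 13193), 36353), -14028) = Mul(Rational(479601763, 13193), -14028) = Rational(-40286548092, 79)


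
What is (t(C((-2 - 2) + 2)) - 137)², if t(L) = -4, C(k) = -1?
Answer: 19881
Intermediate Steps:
(t(C((-2 - 2) + 2)) - 137)² = (-4 - 137)² = (-141)² = 19881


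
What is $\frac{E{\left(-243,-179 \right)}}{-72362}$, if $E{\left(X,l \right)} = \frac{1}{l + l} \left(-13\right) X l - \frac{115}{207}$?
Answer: $- \frac{293}{13428} \approx -0.02182$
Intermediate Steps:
$E{\left(X,l \right)} = - \frac{5}{9} - \frac{13 X}{2}$ ($E{\left(X,l \right)} = \frac{1}{2 l} \left(-13\right) X l - \frac{5}{9} = - \frac{13}{2 l} X l - \frac{5}{9} = - \frac{13 X}{2 l} l - \frac{5}{9} = - \frac{13 X}{2} - \frac{5}{9} = - \frac{5}{9} - \frac{13 X}{2}$)
$\frac{E{\left(-243,-179 \right)}}{-72362} = \frac{- \frac{5}{9} - - \frac{3159}{2}}{-72362} = \left(- \frac{5}{9} + \frac{3159}{2}\right) \left(- \frac{1}{72362}\right) = \frac{28421}{18} \left(- \frac{1}{72362}\right) = - \frac{293}{13428}$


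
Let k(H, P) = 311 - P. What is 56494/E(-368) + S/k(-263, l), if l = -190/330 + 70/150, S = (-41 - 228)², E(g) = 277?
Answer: 2069088669/4739747 ≈ 436.54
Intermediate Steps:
S = 72361 (S = (-269)² = 72361)
l = -6/55 (l = -190*1/330 + 70*(1/150) = -19/33 + 7/15 = -6/55 ≈ -0.10909)
56494/E(-368) + S/k(-263, l) = 56494/277 + 72361/(311 - 1*(-6/55)) = 56494*(1/277) + 72361/(311 + 6/55) = 56494/277 + 72361/(17111/55) = 56494/277 + 72361*(55/17111) = 56494/277 + 3979855/17111 = 2069088669/4739747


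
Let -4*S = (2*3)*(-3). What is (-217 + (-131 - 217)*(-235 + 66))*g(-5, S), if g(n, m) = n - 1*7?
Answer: -703140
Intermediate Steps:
S = 9/2 (S = -2*3*(-3)/4 = -3*(-3)/2 = -¼*(-18) = 9/2 ≈ 4.5000)
g(n, m) = -7 + n (g(n, m) = n - 7 = -7 + n)
(-217 + (-131 - 217)*(-235 + 66))*g(-5, S) = (-217 + (-131 - 217)*(-235 + 66))*(-7 - 5) = (-217 - 348*(-169))*(-12) = (-217 + 58812)*(-12) = 58595*(-12) = -703140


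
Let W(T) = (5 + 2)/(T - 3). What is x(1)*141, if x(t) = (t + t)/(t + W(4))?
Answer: 141/4 ≈ 35.250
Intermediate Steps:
W(T) = 7/(-3 + T)
x(t) = 2*t/(7 + t) (x(t) = (t + t)/(t + 7/(-3 + 4)) = (2*t)/(t + 7/1) = (2*t)/(t + 7*1) = (2*t)/(t + 7) = (2*t)/(7 + t) = 2*t/(7 + t))
x(1)*141 = (2*1/(7 + 1))*141 = (2*1/8)*141 = (2*1*(⅛))*141 = (¼)*141 = 141/4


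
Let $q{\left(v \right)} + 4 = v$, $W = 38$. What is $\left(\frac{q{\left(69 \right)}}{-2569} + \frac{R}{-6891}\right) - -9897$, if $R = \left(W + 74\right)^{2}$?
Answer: $\frac{175173709712}{17702979} \approx 9895.2$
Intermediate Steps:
$q{\left(v \right)} = -4 + v$
$R = 12544$ ($R = \left(38 + 74\right)^{2} = 112^{2} = 12544$)
$\left(\frac{q{\left(69 \right)}}{-2569} + \frac{R}{-6891}\right) - -9897 = \left(\frac{-4 + 69}{-2569} + \frac{12544}{-6891}\right) - -9897 = \left(65 \left(- \frac{1}{2569}\right) + 12544 \left(- \frac{1}{6891}\right)\right) + 9897 = \left(- \frac{65}{2569} - \frac{12544}{6891}\right) + 9897 = - \frac{32673451}{17702979} + 9897 = \frac{175173709712}{17702979}$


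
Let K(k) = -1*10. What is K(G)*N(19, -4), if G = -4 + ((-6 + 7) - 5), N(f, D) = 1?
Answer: -10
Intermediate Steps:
G = -8 (G = -4 + (1 - 5) = -4 - 4 = -8)
K(k) = -10
K(G)*N(19, -4) = -10*1 = -10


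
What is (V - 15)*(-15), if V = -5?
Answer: 300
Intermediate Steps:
(V - 15)*(-15) = (-5 - 15)*(-15) = -20*(-15) = 300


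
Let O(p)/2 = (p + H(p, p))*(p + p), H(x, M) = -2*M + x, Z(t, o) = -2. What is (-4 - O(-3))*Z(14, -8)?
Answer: 8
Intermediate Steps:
H(x, M) = x - 2*M
O(p) = 0 (O(p) = 2*((p + (p - 2*p))*(p + p)) = 2*((p - p)*(2*p)) = 2*(0*(2*p)) = 2*0 = 0)
(-4 - O(-3))*Z(14, -8) = (-4 - 1*0)*(-2) = (-4 + 0)*(-2) = -4*(-2) = 8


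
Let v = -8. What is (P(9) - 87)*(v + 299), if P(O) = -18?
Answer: -30555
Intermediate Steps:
(P(9) - 87)*(v + 299) = (-18 - 87)*(-8 + 299) = -105*291 = -30555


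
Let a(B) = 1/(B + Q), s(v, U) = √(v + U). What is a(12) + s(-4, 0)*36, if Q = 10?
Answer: 1/22 + 72*I ≈ 0.045455 + 72.0*I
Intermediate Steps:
s(v, U) = √(U + v)
a(B) = 1/(10 + B) (a(B) = 1/(B + 10) = 1/(10 + B))
a(12) + s(-4, 0)*36 = 1/(10 + 12) + √(0 - 4)*36 = 1/22 + √(-4)*36 = 1/22 + (2*I)*36 = 1/22 + 72*I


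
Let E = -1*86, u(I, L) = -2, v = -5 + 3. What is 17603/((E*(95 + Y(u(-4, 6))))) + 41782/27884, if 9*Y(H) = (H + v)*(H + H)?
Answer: -160981997/261084863 ≈ -0.61659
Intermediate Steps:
v = -2
E = -86
Y(H) = 2*H*(-2 + H)/9 (Y(H) = ((H - 2)*(H + H))/9 = ((-2 + H)*(2*H))/9 = (2*H*(-2 + H))/9 = 2*H*(-2 + H)/9)
17603/((E*(95 + Y(u(-4, 6))))) + 41782/27884 = 17603/((-86*(95 + (2/9)*(-2)*(-2 - 2)))) + 41782/27884 = 17603/((-86*(95 + (2/9)*(-2)*(-4)))) + 41782*(1/27884) = 17603/((-86*(95 + 16/9))) + 20891/13942 = 17603/((-86*871/9)) + 20891/13942 = 17603/(-74906/9) + 20891/13942 = 17603*(-9/74906) + 20891/13942 = -158427/74906 + 20891/13942 = -160981997/261084863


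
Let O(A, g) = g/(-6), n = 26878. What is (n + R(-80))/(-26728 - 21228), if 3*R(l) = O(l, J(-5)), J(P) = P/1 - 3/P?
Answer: -63659/113580 ≈ -0.56048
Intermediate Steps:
J(P) = P - 3/P (J(P) = P*1 - 3/P = P - 3/P)
O(A, g) = -g/6 (O(A, g) = g*(-1/6) = -g/6)
R(l) = 11/45 (R(l) = (-(-5 - 3/(-5))/6)/3 = (-(-5 - 3*(-1/5))/6)/3 = (-(-5 + 3/5)/6)/3 = (-1/6*(-22/5))/3 = (1/3)*(11/15) = 11/45)
(n + R(-80))/(-26728 - 21228) = (26878 + 11/45)/(-26728 - 21228) = (1209521/45)/(-47956) = (1209521/45)*(-1/47956) = -63659/113580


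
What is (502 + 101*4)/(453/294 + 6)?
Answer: 88788/739 ≈ 120.15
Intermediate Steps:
(502 + 101*4)/(453/294 + 6) = (502 + 404)/(453*(1/294) + 6) = 906/(151/98 + 6) = 906/(739/98) = 906*(98/739) = 88788/739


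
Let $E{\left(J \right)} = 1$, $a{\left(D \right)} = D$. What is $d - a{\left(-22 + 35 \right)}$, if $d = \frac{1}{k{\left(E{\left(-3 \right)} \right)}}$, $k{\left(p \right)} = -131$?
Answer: $- \frac{1704}{131} \approx -13.008$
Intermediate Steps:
$d = - \frac{1}{131}$ ($d = \frac{1}{-131} = - \frac{1}{131} \approx -0.0076336$)
$d - a{\left(-22 + 35 \right)} = - \frac{1}{131} - \left(-22 + 35\right) = - \frac{1}{131} - 13 = - \frac{1704}{131}$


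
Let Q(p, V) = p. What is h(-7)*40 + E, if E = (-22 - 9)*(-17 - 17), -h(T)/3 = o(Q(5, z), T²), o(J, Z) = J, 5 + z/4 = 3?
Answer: 454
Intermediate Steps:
z = -8 (z = -20 + 4*3 = -20 + 12 = -8)
h(T) = -15 (h(T) = -3*5 = -15)
E = 1054 (E = -31*(-34) = 1054)
h(-7)*40 + E = -15*40 + 1054 = -600 + 1054 = 454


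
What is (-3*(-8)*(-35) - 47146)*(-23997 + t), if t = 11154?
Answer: 616284198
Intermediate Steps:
(-3*(-8)*(-35) - 47146)*(-23997 + t) = (-3*(-8)*(-35) - 47146)*(-23997 + 11154) = (24*(-35) - 47146)*(-12843) = (-840 - 47146)*(-12843) = -47986*(-12843) = 616284198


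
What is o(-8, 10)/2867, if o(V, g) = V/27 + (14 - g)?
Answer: 100/77409 ≈ 0.0012918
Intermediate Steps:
o(V, g) = 14 - g + V/27 (o(V, g) = V*(1/27) + (14 - g) = V/27 + (14 - g) = 14 - g + V/27)
o(-8, 10)/2867 = (14 - 1*10 + (1/27)*(-8))/2867 = (14 - 10 - 8/27)*(1/2867) = (100/27)*(1/2867) = 100/77409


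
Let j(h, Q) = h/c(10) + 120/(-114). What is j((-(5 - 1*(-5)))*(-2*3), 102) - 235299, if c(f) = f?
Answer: -4470587/19 ≈ -2.3529e+5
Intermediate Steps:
j(h, Q) = -20/19 + h/10 (j(h, Q) = h/10 + 120/(-114) = h*(1/10) + 120*(-1/114) = h/10 - 20/19 = -20/19 + h/10)
j((-(5 - 1*(-5)))*(-2*3), 102) - 235299 = (-20/19 + ((-(5 - 1*(-5)))*(-2*3))/10) - 235299 = (-20/19 + (-(5 + 5)*(-6))/10) - 235299 = (-20/19 + (-1*10*(-6))/10) - 235299 = (-20/19 + (-10*(-6))/10) - 235299 = (-20/19 + (1/10)*60) - 235299 = (-20/19 + 6) - 235299 = 94/19 - 235299 = -4470587/19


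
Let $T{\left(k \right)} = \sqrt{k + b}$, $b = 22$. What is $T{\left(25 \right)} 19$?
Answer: $19 \sqrt{47} \approx 130.26$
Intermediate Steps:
$T{\left(k \right)} = \sqrt{22 + k}$ ($T{\left(k \right)} = \sqrt{k + 22} = \sqrt{22 + k}$)
$T{\left(25 \right)} 19 = \sqrt{22 + 25} \cdot 19 = \sqrt{47} \cdot 19 = 19 \sqrt{47}$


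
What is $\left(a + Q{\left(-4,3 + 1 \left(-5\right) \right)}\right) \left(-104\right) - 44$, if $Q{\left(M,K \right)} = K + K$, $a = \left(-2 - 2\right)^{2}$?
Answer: $-1292$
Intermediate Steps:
$a = 16$ ($a = \left(-4\right)^{2} = 16$)
$Q{\left(M,K \right)} = 2 K$
$\left(a + Q{\left(-4,3 + 1 \left(-5\right) \right)}\right) \left(-104\right) - 44 = \left(16 + 2 \left(3 + 1 \left(-5\right)\right)\right) \left(-104\right) - 44 = \left(16 + 2 \left(3 - 5\right)\right) \left(-104\right) - 44 = \left(16 + 2 \left(-2\right)\right) \left(-104\right) - 44 = \left(16 - 4\right) \left(-104\right) - 44 = 12 \left(-104\right) - 44 = -1248 - 44 = -1292$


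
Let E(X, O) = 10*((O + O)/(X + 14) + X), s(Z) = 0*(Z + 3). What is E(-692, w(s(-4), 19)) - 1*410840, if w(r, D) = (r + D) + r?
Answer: -141620830/339 ≈ -4.1776e+5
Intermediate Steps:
s(Z) = 0 (s(Z) = 0*(3 + Z) = 0)
w(r, D) = D + 2*r (w(r, D) = (D + r) + r = D + 2*r)
E(X, O) = 10*X + 20*O/(14 + X) (E(X, O) = 10*((2*O)/(14 + X) + X) = 10*(2*O/(14 + X) + X) = 10*(X + 2*O/(14 + X)) = 10*X + 20*O/(14 + X))
E(-692, w(s(-4), 19)) - 1*410840 = 10*((-692)**2 + 2*(19 + 2*0) + 14*(-692))/(14 - 692) - 1*410840 = 10*(478864 + 2*(19 + 0) - 9688)/(-678) - 410840 = 10*(-1/678)*(478864 + 2*19 - 9688) - 410840 = 10*(-1/678)*(478864 + 38 - 9688) - 410840 = 10*(-1/678)*469214 - 410840 = -2346070/339 - 410840 = -141620830/339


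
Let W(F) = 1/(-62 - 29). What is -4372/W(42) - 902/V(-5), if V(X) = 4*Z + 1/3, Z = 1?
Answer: 5169370/13 ≈ 3.9764e+5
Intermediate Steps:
W(F) = -1/91 (W(F) = 1/(-91) = -1/91)
V(X) = 13/3 (V(X) = 4*1 + 1/3 = 4 + 1/3 = 13/3)
-4372/W(42) - 902/V(-5) = -4372/(-1/91) - 902/13/3 = -4372*(-91) - 902*3/13 = 397852 - 2706/13 = 5169370/13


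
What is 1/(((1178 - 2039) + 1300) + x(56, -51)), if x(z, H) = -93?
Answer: 1/346 ≈ 0.0028902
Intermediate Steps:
1/(((1178 - 2039) + 1300) + x(56, -51)) = 1/(((1178 - 2039) + 1300) - 93) = 1/((-861 + 1300) - 93) = 1/(439 - 93) = 1/346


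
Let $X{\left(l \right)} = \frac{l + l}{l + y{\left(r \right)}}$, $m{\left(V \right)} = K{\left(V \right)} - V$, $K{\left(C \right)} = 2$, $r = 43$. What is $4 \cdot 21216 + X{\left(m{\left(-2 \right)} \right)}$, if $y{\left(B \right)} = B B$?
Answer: $\frac{157253000}{1853} \approx 84864.0$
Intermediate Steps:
$y{\left(B \right)} = B^{2}$
$m{\left(V \right)} = 2 - V$
$X{\left(l \right)} = \frac{2 l}{1849 + l}$ ($X{\left(l \right)} = \frac{l + l}{l + 43^{2}} = \frac{2 l}{l + 1849} = \frac{2 l}{1849 + l}$)
$4 \cdot 21216 + X{\left(m{\left(-2 \right)} \right)} = 4 \cdot 21216 + \frac{2 \left(2 - -2\right)}{1849 + \left(2 - -2\right)} = 84864 + \frac{2 \left(2 + 2\right)}{1849 + \left(2 + 2\right)} = 84864 + 2 \cdot 4 \frac{1}{1849 + 4} = 84864 + 2 \cdot 4 \cdot \frac{1}{1853} = 84864 + \frac{8}{1853} = \frac{157253000}{1853}$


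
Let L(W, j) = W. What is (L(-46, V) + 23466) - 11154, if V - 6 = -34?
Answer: 12266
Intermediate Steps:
V = -28 (V = 6 - 34 = -28)
(L(-46, V) + 23466) - 11154 = (-46 + 23466) - 11154 = 23420 - 11154 = 12266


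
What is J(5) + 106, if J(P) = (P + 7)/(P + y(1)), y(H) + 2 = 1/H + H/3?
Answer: 1414/13 ≈ 108.77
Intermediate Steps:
y(H) = -2 + 1/H + H/3 (y(H) = -2 + (1/H + H/3) = -2 + 1/H + H/3)
J(P) = (7 + P)/(-2/3 + P) (J(P) = (P + 7)/(P + (-2 + 1/1 + (1/3)*1)) = (7 + P)/(P + (-2 + 1 + 1/3)) = (7 + P)/(P - 2/3) = (7 + P)/(-2/3 + P))
J(5) + 106 = 3*(7 + 5)/(-2 + 3*5) + 106 = 3*12/(-2 + 15) + 106 = 3*12/13 + 106 = 3*(1/13)*12 + 106 = 36/13 + 106 = 1414/13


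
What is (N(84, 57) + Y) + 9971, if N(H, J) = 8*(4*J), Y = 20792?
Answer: 32587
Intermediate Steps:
N(H, J) = 32*J
(N(84, 57) + Y) + 9971 = (32*57 + 20792) + 9971 = (1824 + 20792) + 9971 = 22616 + 9971 = 32587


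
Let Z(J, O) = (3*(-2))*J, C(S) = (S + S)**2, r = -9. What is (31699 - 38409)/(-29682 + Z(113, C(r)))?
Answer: 61/276 ≈ 0.22101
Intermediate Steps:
C(S) = 4*S**2 (C(S) = (2*S)**2 = 4*S**2)
Z(J, O) = -6*J
(31699 - 38409)/(-29682 + Z(113, C(r))) = (31699 - 38409)/(-29682 - 6*113) = -6710/(-29682 - 678) = -6710/(-30360) = -6710*(-1/30360) = 61/276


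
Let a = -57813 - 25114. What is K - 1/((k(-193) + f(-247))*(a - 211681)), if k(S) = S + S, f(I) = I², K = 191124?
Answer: 3413478612321217/17860020784 ≈ 1.9112e+5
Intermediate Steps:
a = -82927
k(S) = 2*S
K - 1/((k(-193) + f(-247))*(a - 211681)) = 191124 - 1/((2*(-193) + (-247)²)*(-82927 - 211681)) = 191124 - 1/((-386 + 61009)*(-294608)) = 191124 - 1/(60623*(-294608)) = 191124 - 1/(-17860020784) = 191124 - 1*(-1/17860020784) = 191124 + 1/17860020784 = 3413478612321217/17860020784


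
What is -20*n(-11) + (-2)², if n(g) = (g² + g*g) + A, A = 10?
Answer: -5036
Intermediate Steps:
n(g) = 10 + 2*g² (n(g) = (g² + g*g) + 10 = (g² + g²) + 10 = 2*g² + 10 = 10 + 2*g²)
-20*n(-11) + (-2)² = -20*(10 + 2*(-11)²) + (-2)² = -20*(10 + 2*121) + 4 = -20*(10 + 242) + 4 = -20*252 + 4 = -5040 + 4 = -5036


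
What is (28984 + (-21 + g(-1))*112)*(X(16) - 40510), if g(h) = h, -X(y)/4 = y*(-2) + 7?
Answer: -1071673200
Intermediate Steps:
X(y) = -28 + 8*y (X(y) = -4*(y*(-2) + 7) = -4*(-2*y + 7) = -4*(7 - 2*y) = -28 + 8*y)
(28984 + (-21 + g(-1))*112)*(X(16) - 40510) = (28984 + (-21 - 1)*112)*((-28 + 8*16) - 40510) = (28984 - 22*112)*((-28 + 128) - 40510) = (28984 - 2464)*(100 - 40510) = 26520*(-40410) = -1071673200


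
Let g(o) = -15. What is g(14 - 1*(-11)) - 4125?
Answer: -4140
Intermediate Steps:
g(14 - 1*(-11)) - 4125 = -15 - 4125 = -4140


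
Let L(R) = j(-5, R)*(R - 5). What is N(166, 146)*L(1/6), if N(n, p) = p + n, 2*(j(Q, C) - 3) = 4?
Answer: -7540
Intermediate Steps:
j(Q, C) = 5 (j(Q, C) = 3 + (1/2)*4 = 3 + 2 = 5)
N(n, p) = n + p
L(R) = -25 + 5*R (L(R) = 5*(R - 5) = 5*(-5 + R) = -25 + 5*R)
N(166, 146)*L(1/6) = (166 + 146)*(-25 + 5/6) = 312*(-25 + 5*(1/6)) = 312*(-25 + 5/6) = 312*(-145/6) = -7540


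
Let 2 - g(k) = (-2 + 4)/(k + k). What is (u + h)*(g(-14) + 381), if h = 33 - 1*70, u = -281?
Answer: -852717/7 ≈ -1.2182e+5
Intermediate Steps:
g(k) = 2 - 1/k (g(k) = 2 - (-2 + 4)/(k + k) = 2 - 2/(2*k) = 2 - 2*1/(2*k) = 2 - 1/k)
h = -37 (h = 33 - 70 = -37)
(u + h)*(g(-14) + 381) = (-281 - 37)*((2 - 1/(-14)) + 381) = -318*((2 - 1*(-1/14)) + 381) = -318*((2 + 1/14) + 381) = -318*(29/14 + 381) = -318*5363/14 = -852717/7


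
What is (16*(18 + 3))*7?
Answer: 2352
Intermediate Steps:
(16*(18 + 3))*7 = (16*21)*7 = 336*7 = 2352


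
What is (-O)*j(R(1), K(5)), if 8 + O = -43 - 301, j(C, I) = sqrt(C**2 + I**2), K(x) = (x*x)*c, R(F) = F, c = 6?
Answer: 352*sqrt(22501) ≈ 52801.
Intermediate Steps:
K(x) = 6*x**2 (K(x) = (x*x)*6 = x**2*6 = 6*x**2)
O = -352 (O = -8 + (-43 - 301) = -8 - 344 = -352)
(-O)*j(R(1), K(5)) = (-1*(-352))*sqrt(1**2 + (6*5**2)**2) = 352*sqrt(1 + (6*25)**2) = 352*sqrt(1 + 150**2) = 352*sqrt(1 + 22500) = 352*sqrt(22501)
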